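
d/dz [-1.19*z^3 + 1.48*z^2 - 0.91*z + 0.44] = -3.57*z^2 + 2.96*z - 0.91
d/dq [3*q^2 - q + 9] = 6*q - 1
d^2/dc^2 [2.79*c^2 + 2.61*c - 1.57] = 5.58000000000000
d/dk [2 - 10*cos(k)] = 10*sin(k)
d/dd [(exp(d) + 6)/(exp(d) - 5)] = -11*exp(d)/(exp(d) - 5)^2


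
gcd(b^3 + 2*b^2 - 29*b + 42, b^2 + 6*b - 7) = b + 7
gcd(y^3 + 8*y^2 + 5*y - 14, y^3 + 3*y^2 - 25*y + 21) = y^2 + 6*y - 7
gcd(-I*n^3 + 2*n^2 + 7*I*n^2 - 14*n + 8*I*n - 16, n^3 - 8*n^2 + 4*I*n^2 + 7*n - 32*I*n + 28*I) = 1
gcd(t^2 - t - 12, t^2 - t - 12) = t^2 - t - 12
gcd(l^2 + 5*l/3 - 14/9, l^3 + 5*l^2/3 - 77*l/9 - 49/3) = l + 7/3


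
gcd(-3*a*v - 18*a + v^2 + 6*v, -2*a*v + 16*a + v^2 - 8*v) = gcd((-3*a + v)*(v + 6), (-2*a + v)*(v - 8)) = 1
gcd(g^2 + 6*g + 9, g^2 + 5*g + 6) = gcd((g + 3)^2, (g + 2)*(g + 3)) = g + 3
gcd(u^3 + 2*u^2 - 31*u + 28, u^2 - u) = u - 1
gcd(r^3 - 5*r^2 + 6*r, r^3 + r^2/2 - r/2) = r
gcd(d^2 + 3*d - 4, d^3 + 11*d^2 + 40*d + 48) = d + 4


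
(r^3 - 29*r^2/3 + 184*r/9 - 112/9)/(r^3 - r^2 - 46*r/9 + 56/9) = (3*r^2 - 25*r + 28)/(3*r^2 + r - 14)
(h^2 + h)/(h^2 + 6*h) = (h + 1)/(h + 6)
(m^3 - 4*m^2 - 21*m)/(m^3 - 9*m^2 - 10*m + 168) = m*(m + 3)/(m^2 - 2*m - 24)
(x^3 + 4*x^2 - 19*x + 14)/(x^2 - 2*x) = x + 6 - 7/x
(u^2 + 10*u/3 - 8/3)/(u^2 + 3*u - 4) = (u - 2/3)/(u - 1)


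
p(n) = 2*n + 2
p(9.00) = 20.00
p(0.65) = 3.30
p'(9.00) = 2.00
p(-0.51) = 0.98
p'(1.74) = 2.00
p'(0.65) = 2.00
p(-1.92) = -1.84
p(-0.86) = 0.28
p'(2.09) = 2.00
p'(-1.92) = 2.00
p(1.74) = 5.48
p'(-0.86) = 2.00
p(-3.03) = -4.06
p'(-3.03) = 2.00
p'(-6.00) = 2.00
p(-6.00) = -10.00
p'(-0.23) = 2.00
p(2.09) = 6.18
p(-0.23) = 1.54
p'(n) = 2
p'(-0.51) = 2.00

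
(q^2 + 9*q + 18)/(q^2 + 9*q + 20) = (q^2 + 9*q + 18)/(q^2 + 9*q + 20)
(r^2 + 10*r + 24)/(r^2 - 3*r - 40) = (r^2 + 10*r + 24)/(r^2 - 3*r - 40)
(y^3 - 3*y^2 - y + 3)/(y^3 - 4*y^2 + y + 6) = (y - 1)/(y - 2)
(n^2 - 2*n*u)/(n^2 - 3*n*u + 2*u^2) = n/(n - u)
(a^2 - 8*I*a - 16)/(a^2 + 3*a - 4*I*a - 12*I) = (a - 4*I)/(a + 3)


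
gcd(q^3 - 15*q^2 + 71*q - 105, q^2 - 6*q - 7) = q - 7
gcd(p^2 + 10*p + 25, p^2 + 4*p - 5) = p + 5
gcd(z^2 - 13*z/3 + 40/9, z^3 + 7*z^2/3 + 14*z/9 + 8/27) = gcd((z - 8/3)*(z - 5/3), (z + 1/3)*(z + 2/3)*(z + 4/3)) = 1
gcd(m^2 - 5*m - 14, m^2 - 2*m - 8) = m + 2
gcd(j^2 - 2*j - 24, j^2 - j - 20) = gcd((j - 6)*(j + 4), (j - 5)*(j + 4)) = j + 4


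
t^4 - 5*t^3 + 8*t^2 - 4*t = t*(t - 2)^2*(t - 1)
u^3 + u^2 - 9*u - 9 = (u - 3)*(u + 1)*(u + 3)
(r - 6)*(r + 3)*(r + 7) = r^3 + 4*r^2 - 39*r - 126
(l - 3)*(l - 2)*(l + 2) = l^3 - 3*l^2 - 4*l + 12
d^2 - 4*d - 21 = (d - 7)*(d + 3)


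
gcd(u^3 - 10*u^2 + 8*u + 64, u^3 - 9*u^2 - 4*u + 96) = u^2 - 12*u + 32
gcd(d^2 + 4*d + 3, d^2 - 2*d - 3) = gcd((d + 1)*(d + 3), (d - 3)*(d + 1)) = d + 1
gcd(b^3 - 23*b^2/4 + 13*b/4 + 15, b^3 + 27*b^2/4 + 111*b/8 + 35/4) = b + 5/4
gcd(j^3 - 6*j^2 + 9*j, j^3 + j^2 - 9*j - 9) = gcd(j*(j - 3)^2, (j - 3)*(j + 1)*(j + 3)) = j - 3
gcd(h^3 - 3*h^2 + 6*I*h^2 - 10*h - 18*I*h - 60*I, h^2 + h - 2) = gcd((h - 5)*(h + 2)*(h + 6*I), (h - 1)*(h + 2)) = h + 2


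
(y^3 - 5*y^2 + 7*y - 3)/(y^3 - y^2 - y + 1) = (y - 3)/(y + 1)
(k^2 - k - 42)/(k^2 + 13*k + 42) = (k - 7)/(k + 7)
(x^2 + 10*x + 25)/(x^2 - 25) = (x + 5)/(x - 5)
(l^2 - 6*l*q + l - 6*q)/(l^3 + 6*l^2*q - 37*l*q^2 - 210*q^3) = (l + 1)/(l^2 + 12*l*q + 35*q^2)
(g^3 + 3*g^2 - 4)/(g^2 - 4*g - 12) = (g^2 + g - 2)/(g - 6)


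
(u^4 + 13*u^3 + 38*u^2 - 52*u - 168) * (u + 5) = u^5 + 18*u^4 + 103*u^3 + 138*u^2 - 428*u - 840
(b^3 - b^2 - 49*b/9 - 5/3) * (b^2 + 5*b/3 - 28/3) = b^5 + 2*b^4/3 - 148*b^3/9 - 38*b^2/27 + 1297*b/27 + 140/9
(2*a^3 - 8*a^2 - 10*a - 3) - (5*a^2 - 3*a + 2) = 2*a^3 - 13*a^2 - 7*a - 5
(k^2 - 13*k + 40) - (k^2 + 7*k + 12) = 28 - 20*k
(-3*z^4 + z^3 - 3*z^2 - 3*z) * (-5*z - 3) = 15*z^5 + 4*z^4 + 12*z^3 + 24*z^2 + 9*z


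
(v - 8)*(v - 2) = v^2 - 10*v + 16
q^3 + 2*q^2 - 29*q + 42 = (q - 3)*(q - 2)*(q + 7)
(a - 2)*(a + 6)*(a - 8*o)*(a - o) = a^4 - 9*a^3*o + 4*a^3 + 8*a^2*o^2 - 36*a^2*o - 12*a^2 + 32*a*o^2 + 108*a*o - 96*o^2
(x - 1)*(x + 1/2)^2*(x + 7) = x^4 + 7*x^3 - 3*x^2/4 - 11*x/2 - 7/4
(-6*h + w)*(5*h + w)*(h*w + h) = -30*h^3*w - 30*h^3 - h^2*w^2 - h^2*w + h*w^3 + h*w^2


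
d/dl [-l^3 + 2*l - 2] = 2 - 3*l^2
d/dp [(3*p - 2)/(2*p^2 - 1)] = (-6*p^2 + 8*p - 3)/(4*p^4 - 4*p^2 + 1)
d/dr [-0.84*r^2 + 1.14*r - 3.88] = 1.14 - 1.68*r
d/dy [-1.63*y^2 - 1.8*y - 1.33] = -3.26*y - 1.8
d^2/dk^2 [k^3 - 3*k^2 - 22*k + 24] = 6*k - 6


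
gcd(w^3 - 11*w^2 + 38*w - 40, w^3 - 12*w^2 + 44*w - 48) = w^2 - 6*w + 8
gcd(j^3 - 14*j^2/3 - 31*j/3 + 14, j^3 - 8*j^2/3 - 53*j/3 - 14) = j^2 - 11*j/3 - 14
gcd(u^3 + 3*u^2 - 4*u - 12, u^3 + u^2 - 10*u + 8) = u - 2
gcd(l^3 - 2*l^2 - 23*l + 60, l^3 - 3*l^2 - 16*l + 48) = l^2 - 7*l + 12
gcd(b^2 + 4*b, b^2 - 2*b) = b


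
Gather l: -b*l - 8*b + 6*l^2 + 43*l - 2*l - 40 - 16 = -8*b + 6*l^2 + l*(41 - b) - 56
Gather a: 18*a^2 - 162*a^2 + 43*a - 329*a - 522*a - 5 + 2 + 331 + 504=-144*a^2 - 808*a + 832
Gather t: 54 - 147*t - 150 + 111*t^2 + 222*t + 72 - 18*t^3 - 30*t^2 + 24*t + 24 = -18*t^3 + 81*t^2 + 99*t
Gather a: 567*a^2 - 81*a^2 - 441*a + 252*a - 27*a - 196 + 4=486*a^2 - 216*a - 192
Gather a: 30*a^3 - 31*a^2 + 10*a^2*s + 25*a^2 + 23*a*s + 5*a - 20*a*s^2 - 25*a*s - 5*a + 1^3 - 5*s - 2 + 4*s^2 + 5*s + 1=30*a^3 + a^2*(10*s - 6) + a*(-20*s^2 - 2*s) + 4*s^2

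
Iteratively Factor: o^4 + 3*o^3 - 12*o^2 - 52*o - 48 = (o - 4)*(o^3 + 7*o^2 + 16*o + 12) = (o - 4)*(o + 2)*(o^2 + 5*o + 6) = (o - 4)*(o + 2)^2*(o + 3)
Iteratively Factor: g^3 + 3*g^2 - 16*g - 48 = (g + 4)*(g^2 - g - 12) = (g + 3)*(g + 4)*(g - 4)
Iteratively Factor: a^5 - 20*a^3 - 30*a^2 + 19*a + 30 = (a - 5)*(a^4 + 5*a^3 + 5*a^2 - 5*a - 6) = (a - 5)*(a + 3)*(a^3 + 2*a^2 - a - 2) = (a - 5)*(a + 2)*(a + 3)*(a^2 - 1) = (a - 5)*(a - 1)*(a + 2)*(a + 3)*(a + 1)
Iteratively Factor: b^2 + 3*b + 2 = (b + 1)*(b + 2)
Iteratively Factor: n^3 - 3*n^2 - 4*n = (n)*(n^2 - 3*n - 4) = n*(n - 4)*(n + 1)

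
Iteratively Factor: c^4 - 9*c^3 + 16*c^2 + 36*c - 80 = (c - 2)*(c^3 - 7*c^2 + 2*c + 40) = (c - 4)*(c - 2)*(c^2 - 3*c - 10) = (c - 5)*(c - 4)*(c - 2)*(c + 2)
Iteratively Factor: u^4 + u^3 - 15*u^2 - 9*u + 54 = (u - 3)*(u^3 + 4*u^2 - 3*u - 18) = (u - 3)*(u + 3)*(u^2 + u - 6) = (u - 3)*(u - 2)*(u + 3)*(u + 3)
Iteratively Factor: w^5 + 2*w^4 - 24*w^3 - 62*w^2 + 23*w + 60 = (w + 4)*(w^4 - 2*w^3 - 16*w^2 + 2*w + 15) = (w + 1)*(w + 4)*(w^3 - 3*w^2 - 13*w + 15) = (w - 5)*(w + 1)*(w + 4)*(w^2 + 2*w - 3) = (w - 5)*(w - 1)*(w + 1)*(w + 4)*(w + 3)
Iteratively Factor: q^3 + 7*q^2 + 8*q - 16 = (q + 4)*(q^2 + 3*q - 4) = (q + 4)^2*(q - 1)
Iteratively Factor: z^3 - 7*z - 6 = (z + 1)*(z^2 - z - 6) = (z - 3)*(z + 1)*(z + 2)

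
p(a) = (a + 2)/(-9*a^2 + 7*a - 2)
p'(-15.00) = 0.00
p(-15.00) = 0.01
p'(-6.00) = 0.00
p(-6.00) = 0.01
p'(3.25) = 0.04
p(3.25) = -0.07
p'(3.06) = 0.04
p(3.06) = -0.08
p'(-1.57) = -0.04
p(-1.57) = -0.01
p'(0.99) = 1.88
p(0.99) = -0.77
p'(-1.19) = -0.09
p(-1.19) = -0.04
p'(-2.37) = -0.01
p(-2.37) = 0.01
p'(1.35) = 0.61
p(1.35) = -0.37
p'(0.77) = 4.50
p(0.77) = -1.42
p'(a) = (a + 2)*(18*a - 7)/(-9*a^2 + 7*a - 2)^2 + 1/(-9*a^2 + 7*a - 2) = (-9*a^2 + 7*a + (a + 2)*(18*a - 7) - 2)/(9*a^2 - 7*a + 2)^2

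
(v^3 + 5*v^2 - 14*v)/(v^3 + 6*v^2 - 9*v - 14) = v/(v + 1)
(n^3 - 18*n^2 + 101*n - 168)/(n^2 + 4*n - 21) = (n^2 - 15*n + 56)/(n + 7)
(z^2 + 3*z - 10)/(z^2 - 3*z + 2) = (z + 5)/(z - 1)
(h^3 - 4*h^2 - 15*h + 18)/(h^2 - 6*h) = h + 2 - 3/h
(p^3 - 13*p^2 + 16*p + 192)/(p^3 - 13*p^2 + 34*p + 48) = (p^2 - 5*p - 24)/(p^2 - 5*p - 6)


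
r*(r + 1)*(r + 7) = r^3 + 8*r^2 + 7*r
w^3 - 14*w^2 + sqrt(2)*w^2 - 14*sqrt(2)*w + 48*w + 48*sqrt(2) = (w - 8)*(w - 6)*(w + sqrt(2))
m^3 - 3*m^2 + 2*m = m*(m - 2)*(m - 1)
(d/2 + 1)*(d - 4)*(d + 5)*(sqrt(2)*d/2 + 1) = sqrt(2)*d^4/4 + d^3/2 + 3*sqrt(2)*d^3/4 - 9*sqrt(2)*d^2/2 + 3*d^2/2 - 10*sqrt(2)*d - 9*d - 20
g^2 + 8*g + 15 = (g + 3)*(g + 5)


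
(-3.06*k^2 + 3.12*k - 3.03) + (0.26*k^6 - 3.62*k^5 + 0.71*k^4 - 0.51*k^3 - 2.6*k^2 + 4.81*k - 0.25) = 0.26*k^6 - 3.62*k^5 + 0.71*k^4 - 0.51*k^3 - 5.66*k^2 + 7.93*k - 3.28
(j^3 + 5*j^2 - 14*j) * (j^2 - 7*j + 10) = j^5 - 2*j^4 - 39*j^3 + 148*j^2 - 140*j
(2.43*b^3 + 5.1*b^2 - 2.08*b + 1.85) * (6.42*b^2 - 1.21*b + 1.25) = 15.6006*b^5 + 29.8017*b^4 - 16.4871*b^3 + 20.7688*b^2 - 4.8385*b + 2.3125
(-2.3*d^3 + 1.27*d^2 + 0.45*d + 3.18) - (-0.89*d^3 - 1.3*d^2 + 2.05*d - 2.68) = -1.41*d^3 + 2.57*d^2 - 1.6*d + 5.86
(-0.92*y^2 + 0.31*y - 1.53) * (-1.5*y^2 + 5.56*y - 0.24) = 1.38*y^4 - 5.5802*y^3 + 4.2394*y^2 - 8.5812*y + 0.3672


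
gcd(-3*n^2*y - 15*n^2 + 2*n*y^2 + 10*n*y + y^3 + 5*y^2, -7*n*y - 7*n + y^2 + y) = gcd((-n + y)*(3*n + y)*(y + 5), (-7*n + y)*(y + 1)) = 1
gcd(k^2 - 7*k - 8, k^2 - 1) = k + 1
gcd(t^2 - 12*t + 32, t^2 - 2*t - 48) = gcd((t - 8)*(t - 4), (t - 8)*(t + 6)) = t - 8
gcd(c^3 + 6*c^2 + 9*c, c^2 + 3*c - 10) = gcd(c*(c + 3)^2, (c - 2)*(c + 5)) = 1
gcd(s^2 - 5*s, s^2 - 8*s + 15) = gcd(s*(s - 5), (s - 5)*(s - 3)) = s - 5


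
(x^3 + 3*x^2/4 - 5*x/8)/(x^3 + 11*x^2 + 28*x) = (8*x^2 + 6*x - 5)/(8*(x^2 + 11*x + 28))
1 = 1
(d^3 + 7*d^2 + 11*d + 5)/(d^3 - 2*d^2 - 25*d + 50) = (d^2 + 2*d + 1)/(d^2 - 7*d + 10)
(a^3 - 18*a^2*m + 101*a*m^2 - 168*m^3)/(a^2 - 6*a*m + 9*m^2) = (a^2 - 15*a*m + 56*m^2)/(a - 3*m)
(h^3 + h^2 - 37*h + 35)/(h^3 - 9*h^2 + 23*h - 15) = (h + 7)/(h - 3)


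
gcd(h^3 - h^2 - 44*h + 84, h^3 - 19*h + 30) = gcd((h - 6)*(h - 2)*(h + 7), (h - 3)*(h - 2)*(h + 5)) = h - 2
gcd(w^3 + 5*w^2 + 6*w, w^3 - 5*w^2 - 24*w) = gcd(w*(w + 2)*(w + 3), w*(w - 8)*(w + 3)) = w^2 + 3*w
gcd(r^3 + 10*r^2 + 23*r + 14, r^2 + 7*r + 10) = r + 2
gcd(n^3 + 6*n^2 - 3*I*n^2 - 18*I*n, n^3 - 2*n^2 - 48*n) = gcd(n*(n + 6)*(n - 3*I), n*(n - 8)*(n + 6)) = n^2 + 6*n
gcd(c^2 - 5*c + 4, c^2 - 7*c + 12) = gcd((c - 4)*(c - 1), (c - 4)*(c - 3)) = c - 4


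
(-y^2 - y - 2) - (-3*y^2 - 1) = 2*y^2 - y - 1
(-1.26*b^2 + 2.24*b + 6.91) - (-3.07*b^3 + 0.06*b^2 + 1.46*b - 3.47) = 3.07*b^3 - 1.32*b^2 + 0.78*b + 10.38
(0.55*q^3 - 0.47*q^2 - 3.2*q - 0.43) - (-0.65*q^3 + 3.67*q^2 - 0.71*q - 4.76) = 1.2*q^3 - 4.14*q^2 - 2.49*q + 4.33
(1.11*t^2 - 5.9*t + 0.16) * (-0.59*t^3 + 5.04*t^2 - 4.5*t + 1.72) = -0.6549*t^5 + 9.0754*t^4 - 34.8254*t^3 + 29.2656*t^2 - 10.868*t + 0.2752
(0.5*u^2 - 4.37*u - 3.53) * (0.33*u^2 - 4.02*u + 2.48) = 0.165*u^4 - 3.4521*u^3 + 17.6425*u^2 + 3.353*u - 8.7544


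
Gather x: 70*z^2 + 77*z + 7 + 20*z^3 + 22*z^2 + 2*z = 20*z^3 + 92*z^2 + 79*z + 7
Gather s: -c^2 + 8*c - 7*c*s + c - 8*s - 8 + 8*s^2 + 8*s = -c^2 - 7*c*s + 9*c + 8*s^2 - 8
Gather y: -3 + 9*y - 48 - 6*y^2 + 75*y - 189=-6*y^2 + 84*y - 240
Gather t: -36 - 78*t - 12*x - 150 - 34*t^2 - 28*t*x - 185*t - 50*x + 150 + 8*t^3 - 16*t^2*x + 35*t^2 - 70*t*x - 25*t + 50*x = 8*t^3 + t^2*(1 - 16*x) + t*(-98*x - 288) - 12*x - 36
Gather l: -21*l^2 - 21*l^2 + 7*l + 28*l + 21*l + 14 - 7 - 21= -42*l^2 + 56*l - 14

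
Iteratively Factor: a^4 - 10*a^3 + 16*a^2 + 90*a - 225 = (a + 3)*(a^3 - 13*a^2 + 55*a - 75) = (a - 3)*(a + 3)*(a^2 - 10*a + 25) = (a - 5)*(a - 3)*(a + 3)*(a - 5)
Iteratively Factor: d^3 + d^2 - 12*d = (d + 4)*(d^2 - 3*d) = (d - 3)*(d + 4)*(d)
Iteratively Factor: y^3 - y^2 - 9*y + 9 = (y - 3)*(y^2 + 2*y - 3) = (y - 3)*(y + 3)*(y - 1)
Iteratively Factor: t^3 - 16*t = (t + 4)*(t^2 - 4*t) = (t - 4)*(t + 4)*(t)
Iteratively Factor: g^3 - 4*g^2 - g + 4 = (g - 1)*(g^2 - 3*g - 4) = (g - 1)*(g + 1)*(g - 4)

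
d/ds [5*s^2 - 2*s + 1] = 10*s - 2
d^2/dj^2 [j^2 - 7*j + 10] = 2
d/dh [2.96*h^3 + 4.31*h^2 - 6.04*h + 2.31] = 8.88*h^2 + 8.62*h - 6.04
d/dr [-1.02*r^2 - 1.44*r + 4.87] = -2.04*r - 1.44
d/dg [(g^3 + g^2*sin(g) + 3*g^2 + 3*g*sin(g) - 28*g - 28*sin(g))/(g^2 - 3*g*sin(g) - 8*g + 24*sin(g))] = (4*g^4*cos(g) + g^4 - 6*g^3*sin(g) - 20*g^3*cos(g) - 16*g^3 - 3*g^2*sin(g)^2 + 52*g^2*sin(g) - 208*g^2*cos(g) + 4*g^2 + 48*g*sin(g)^2 + 200*g*sin(g) + 896*g*cos(g) - 12*sin(g)^2 - 896*sin(g))/((g - 8)^2*(g - 3*sin(g))^2)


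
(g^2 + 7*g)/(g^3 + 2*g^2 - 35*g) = 1/(g - 5)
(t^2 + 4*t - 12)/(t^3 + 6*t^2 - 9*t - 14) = (t + 6)/(t^2 + 8*t + 7)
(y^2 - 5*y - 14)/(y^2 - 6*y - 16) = (y - 7)/(y - 8)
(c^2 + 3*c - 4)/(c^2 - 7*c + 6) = (c + 4)/(c - 6)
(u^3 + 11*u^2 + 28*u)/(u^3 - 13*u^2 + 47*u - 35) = u*(u^2 + 11*u + 28)/(u^3 - 13*u^2 + 47*u - 35)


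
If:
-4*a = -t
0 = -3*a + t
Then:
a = 0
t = 0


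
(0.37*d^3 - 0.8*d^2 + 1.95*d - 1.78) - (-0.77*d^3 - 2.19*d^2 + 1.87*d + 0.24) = 1.14*d^3 + 1.39*d^2 + 0.0799999999999998*d - 2.02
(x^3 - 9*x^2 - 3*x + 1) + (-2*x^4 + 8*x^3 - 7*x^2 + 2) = -2*x^4 + 9*x^3 - 16*x^2 - 3*x + 3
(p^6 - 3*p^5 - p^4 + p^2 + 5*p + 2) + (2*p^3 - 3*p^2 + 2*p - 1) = p^6 - 3*p^5 - p^4 + 2*p^3 - 2*p^2 + 7*p + 1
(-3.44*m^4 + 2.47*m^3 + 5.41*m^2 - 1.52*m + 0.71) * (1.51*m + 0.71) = -5.1944*m^5 + 1.2873*m^4 + 9.9228*m^3 + 1.5459*m^2 - 0.00709999999999988*m + 0.5041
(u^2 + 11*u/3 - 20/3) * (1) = u^2 + 11*u/3 - 20/3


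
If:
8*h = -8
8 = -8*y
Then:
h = -1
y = -1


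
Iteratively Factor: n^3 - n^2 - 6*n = (n + 2)*(n^2 - 3*n) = n*(n + 2)*(n - 3)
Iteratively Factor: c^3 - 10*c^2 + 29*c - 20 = (c - 5)*(c^2 - 5*c + 4) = (c - 5)*(c - 1)*(c - 4)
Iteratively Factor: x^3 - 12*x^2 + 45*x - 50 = (x - 5)*(x^2 - 7*x + 10) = (x - 5)^2*(x - 2)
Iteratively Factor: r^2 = (r)*(r)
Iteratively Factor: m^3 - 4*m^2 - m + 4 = (m - 1)*(m^2 - 3*m - 4) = (m - 1)*(m + 1)*(m - 4)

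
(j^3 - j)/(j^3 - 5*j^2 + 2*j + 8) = j*(j - 1)/(j^2 - 6*j + 8)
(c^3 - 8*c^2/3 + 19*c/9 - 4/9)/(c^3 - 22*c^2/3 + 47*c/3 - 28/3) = (9*c^2 - 15*c + 4)/(3*(3*c^2 - 19*c + 28))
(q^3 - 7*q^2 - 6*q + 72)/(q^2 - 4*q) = q - 3 - 18/q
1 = 1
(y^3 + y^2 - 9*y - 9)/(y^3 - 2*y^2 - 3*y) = (y + 3)/y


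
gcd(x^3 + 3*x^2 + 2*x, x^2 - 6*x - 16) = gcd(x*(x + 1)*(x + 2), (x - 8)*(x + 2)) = x + 2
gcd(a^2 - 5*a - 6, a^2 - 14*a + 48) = a - 6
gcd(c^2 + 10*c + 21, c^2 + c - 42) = c + 7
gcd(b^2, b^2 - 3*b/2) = b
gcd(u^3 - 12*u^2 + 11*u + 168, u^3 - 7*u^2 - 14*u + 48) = u^2 - 5*u - 24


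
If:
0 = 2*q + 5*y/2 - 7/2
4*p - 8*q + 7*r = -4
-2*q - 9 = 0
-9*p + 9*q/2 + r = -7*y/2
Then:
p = -237/268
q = -9/2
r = -349/67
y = 5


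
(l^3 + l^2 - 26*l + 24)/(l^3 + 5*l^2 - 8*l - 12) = (l^2 - 5*l + 4)/(l^2 - l - 2)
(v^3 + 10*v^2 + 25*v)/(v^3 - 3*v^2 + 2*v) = (v^2 + 10*v + 25)/(v^2 - 3*v + 2)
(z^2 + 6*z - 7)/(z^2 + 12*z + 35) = (z - 1)/(z + 5)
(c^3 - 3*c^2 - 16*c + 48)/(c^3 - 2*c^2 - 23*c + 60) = (c + 4)/(c + 5)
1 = 1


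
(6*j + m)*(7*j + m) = 42*j^2 + 13*j*m + m^2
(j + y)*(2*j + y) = 2*j^2 + 3*j*y + y^2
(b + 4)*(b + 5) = b^2 + 9*b + 20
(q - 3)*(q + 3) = q^2 - 9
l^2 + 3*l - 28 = (l - 4)*(l + 7)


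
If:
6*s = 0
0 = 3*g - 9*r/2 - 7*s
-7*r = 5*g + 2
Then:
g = -6/29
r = -4/29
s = 0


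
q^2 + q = q*(q + 1)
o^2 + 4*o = o*(o + 4)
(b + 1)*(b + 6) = b^2 + 7*b + 6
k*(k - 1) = k^2 - k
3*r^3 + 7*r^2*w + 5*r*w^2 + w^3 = (r + w)^2*(3*r + w)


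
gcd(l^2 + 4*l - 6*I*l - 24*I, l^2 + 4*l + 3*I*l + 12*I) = l + 4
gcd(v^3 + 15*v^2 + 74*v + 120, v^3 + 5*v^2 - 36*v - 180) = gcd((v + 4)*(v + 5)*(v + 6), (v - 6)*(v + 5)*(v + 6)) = v^2 + 11*v + 30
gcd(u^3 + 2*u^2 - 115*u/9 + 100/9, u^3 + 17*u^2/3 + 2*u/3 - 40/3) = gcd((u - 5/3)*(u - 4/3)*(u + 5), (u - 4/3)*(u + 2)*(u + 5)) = u^2 + 11*u/3 - 20/3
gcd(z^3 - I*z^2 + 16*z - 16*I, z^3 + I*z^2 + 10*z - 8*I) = z^2 + 3*I*z + 4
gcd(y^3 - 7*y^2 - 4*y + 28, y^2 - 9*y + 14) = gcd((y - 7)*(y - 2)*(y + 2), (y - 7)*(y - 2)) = y^2 - 9*y + 14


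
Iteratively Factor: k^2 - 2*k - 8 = (k - 4)*(k + 2)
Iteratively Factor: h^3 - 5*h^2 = (h)*(h^2 - 5*h) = h^2*(h - 5)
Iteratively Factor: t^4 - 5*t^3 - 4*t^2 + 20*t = (t - 5)*(t^3 - 4*t) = (t - 5)*(t + 2)*(t^2 - 2*t) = (t - 5)*(t - 2)*(t + 2)*(t)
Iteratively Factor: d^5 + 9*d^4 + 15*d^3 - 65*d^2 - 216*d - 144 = (d + 3)*(d^4 + 6*d^3 - 3*d^2 - 56*d - 48) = (d + 3)*(d + 4)*(d^3 + 2*d^2 - 11*d - 12) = (d + 1)*(d + 3)*(d + 4)*(d^2 + d - 12) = (d + 1)*(d + 3)*(d + 4)^2*(d - 3)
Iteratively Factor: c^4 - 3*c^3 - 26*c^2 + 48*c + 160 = (c - 4)*(c^3 + c^2 - 22*c - 40) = (c - 4)*(c + 2)*(c^2 - c - 20) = (c - 4)*(c + 2)*(c + 4)*(c - 5)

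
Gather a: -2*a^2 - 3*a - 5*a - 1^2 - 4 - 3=-2*a^2 - 8*a - 8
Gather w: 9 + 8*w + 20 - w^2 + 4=-w^2 + 8*w + 33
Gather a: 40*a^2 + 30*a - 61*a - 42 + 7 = 40*a^2 - 31*a - 35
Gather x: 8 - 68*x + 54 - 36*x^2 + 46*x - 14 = -36*x^2 - 22*x + 48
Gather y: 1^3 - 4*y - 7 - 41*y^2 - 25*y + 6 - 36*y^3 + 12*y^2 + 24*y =-36*y^3 - 29*y^2 - 5*y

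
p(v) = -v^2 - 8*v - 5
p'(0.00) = -8.00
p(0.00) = -5.00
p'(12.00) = -32.00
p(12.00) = -245.00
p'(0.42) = -8.84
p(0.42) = -8.54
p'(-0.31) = -7.38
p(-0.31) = -2.62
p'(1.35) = -10.70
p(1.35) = -17.62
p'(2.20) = -12.40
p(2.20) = -27.44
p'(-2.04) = -3.92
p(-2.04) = 7.16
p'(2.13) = -12.26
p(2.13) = -26.58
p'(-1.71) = -4.58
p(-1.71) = 5.76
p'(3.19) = -14.38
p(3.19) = -40.70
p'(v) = -2*v - 8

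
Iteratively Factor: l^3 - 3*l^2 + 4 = (l + 1)*(l^2 - 4*l + 4) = (l - 2)*(l + 1)*(l - 2)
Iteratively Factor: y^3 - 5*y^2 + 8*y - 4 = (y - 2)*(y^2 - 3*y + 2) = (y - 2)*(y - 1)*(y - 2)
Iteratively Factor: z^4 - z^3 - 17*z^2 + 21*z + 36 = (z - 3)*(z^3 + 2*z^2 - 11*z - 12) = (z - 3)*(z + 1)*(z^2 + z - 12) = (z - 3)^2*(z + 1)*(z + 4)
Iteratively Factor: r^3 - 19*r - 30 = (r - 5)*(r^2 + 5*r + 6) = (r - 5)*(r + 3)*(r + 2)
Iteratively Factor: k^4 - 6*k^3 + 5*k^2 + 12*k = (k + 1)*(k^3 - 7*k^2 + 12*k) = k*(k + 1)*(k^2 - 7*k + 12) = k*(k - 3)*(k + 1)*(k - 4)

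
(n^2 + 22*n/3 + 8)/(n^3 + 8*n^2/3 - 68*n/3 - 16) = (3*n + 4)/(3*n^2 - 10*n - 8)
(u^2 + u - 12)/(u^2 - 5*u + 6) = (u + 4)/(u - 2)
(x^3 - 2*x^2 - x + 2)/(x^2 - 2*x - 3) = (x^2 - 3*x + 2)/(x - 3)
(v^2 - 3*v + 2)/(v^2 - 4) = (v - 1)/(v + 2)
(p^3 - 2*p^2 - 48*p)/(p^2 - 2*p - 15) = p*(-p^2 + 2*p + 48)/(-p^2 + 2*p + 15)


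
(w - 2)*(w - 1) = w^2 - 3*w + 2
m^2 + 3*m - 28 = (m - 4)*(m + 7)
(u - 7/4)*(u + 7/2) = u^2 + 7*u/4 - 49/8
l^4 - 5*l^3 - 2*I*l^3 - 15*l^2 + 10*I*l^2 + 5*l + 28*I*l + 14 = (l - 7)*(l + 2)*(l - I)^2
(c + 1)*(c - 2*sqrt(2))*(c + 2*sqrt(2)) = c^3 + c^2 - 8*c - 8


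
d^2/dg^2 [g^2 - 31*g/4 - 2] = 2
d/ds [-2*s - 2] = -2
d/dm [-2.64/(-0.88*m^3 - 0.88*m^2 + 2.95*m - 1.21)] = (-6.9696*m^2 - 4.6464*m + 7.788)/(0.88*m^3 + 0.88*m^2 - 2.95*m + 1.21)^2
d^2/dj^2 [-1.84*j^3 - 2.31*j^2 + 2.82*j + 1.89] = -11.04*j - 4.62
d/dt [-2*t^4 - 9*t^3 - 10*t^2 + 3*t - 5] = -8*t^3 - 27*t^2 - 20*t + 3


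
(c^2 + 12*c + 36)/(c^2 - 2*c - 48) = (c + 6)/(c - 8)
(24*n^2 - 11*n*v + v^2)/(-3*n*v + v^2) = (-8*n + v)/v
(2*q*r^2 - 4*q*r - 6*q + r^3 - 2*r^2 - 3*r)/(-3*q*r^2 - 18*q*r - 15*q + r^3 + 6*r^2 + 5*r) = (-2*q*r + 6*q - r^2 + 3*r)/(3*q*r + 15*q - r^2 - 5*r)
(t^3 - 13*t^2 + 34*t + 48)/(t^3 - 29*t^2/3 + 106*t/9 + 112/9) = 9*(t^2 - 5*t - 6)/(9*t^2 - 15*t - 14)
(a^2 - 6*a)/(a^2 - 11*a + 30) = a/(a - 5)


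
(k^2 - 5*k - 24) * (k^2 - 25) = k^4 - 5*k^3 - 49*k^2 + 125*k + 600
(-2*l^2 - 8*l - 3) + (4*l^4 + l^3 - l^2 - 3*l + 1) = 4*l^4 + l^3 - 3*l^2 - 11*l - 2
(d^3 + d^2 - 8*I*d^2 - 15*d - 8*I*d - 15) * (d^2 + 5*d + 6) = d^5 + 6*d^4 - 8*I*d^4 - 4*d^3 - 48*I*d^3 - 84*d^2 - 88*I*d^2 - 165*d - 48*I*d - 90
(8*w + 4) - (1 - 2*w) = 10*w + 3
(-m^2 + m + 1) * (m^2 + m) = -m^4 + 2*m^2 + m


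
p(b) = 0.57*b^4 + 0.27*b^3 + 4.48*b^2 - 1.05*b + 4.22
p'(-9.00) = -1678.20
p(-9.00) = 3919.49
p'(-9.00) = -1678.20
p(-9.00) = 3919.49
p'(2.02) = 39.15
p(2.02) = 32.09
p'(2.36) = 54.58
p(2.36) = 47.92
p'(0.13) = 0.13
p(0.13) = 4.16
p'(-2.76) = -67.55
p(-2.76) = 68.64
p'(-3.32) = -105.30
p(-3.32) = 116.46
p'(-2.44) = -51.21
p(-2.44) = 49.74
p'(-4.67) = -257.44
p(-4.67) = 350.44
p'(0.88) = 9.02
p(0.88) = 7.29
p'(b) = 2.28*b^3 + 0.81*b^2 + 8.96*b - 1.05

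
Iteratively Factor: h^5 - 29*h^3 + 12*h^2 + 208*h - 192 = (h - 4)*(h^4 + 4*h^3 - 13*h^2 - 40*h + 48) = (h - 4)*(h - 1)*(h^3 + 5*h^2 - 8*h - 48) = (h - 4)*(h - 1)*(h + 4)*(h^2 + h - 12) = (h - 4)*(h - 1)*(h + 4)^2*(h - 3)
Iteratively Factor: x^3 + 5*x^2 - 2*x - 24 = (x + 4)*(x^2 + x - 6) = (x + 3)*(x + 4)*(x - 2)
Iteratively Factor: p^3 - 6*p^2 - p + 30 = (p - 5)*(p^2 - p - 6) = (p - 5)*(p - 3)*(p + 2)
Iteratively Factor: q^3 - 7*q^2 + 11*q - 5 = (q - 5)*(q^2 - 2*q + 1) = (q - 5)*(q - 1)*(q - 1)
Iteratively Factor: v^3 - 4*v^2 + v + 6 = (v + 1)*(v^2 - 5*v + 6) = (v - 3)*(v + 1)*(v - 2)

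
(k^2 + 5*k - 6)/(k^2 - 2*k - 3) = (-k^2 - 5*k + 6)/(-k^2 + 2*k + 3)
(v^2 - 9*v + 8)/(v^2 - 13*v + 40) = (v - 1)/(v - 5)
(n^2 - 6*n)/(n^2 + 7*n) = (n - 6)/(n + 7)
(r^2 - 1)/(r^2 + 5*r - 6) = (r + 1)/(r + 6)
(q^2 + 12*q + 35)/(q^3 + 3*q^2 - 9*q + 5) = (q + 7)/(q^2 - 2*q + 1)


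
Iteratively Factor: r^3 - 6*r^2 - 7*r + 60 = (r + 3)*(r^2 - 9*r + 20) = (r - 5)*(r + 3)*(r - 4)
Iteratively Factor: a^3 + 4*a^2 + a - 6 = (a + 3)*(a^2 + a - 2) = (a - 1)*(a + 3)*(a + 2)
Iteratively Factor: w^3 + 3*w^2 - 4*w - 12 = (w - 2)*(w^2 + 5*w + 6) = (w - 2)*(w + 3)*(w + 2)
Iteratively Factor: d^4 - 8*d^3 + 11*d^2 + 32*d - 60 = (d - 3)*(d^3 - 5*d^2 - 4*d + 20) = (d - 5)*(d - 3)*(d^2 - 4) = (d - 5)*(d - 3)*(d - 2)*(d + 2)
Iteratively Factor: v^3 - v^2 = (v - 1)*(v^2) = v*(v - 1)*(v)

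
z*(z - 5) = z^2 - 5*z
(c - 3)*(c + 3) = c^2 - 9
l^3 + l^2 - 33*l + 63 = (l - 3)^2*(l + 7)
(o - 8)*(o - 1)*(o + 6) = o^3 - 3*o^2 - 46*o + 48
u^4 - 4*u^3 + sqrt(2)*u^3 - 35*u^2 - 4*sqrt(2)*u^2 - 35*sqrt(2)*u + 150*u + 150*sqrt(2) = (u - 5)^2*(u + 6)*(u + sqrt(2))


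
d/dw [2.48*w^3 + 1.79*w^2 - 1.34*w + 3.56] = 7.44*w^2 + 3.58*w - 1.34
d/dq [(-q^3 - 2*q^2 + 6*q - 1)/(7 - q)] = (2*q^3 - 19*q^2 - 28*q + 41)/(q^2 - 14*q + 49)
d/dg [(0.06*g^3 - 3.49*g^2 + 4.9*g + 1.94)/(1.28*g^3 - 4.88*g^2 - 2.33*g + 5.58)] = (4.1744*g^4 - 12.8236*g^3 + 25.5985*g^2 - 20.014*g + 31.8622)/(1.6384*g^6 - 12.4928*g^5 + 17.8496*g^4 + 37.0256*g^3 - 49.0319*g^2 - 26.0028*g + 31.1364)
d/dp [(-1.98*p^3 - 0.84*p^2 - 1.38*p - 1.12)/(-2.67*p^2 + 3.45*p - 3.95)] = (5.2866*p^4 - 13.662*p^3 + 16.8804*p^2 + 0.6552*p + 9.315)/(7.1289*p^4 - 18.423*p^3 + 32.9955*p^2 - 27.255*p + 15.6025)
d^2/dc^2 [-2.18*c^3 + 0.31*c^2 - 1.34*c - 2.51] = 0.62 - 13.08*c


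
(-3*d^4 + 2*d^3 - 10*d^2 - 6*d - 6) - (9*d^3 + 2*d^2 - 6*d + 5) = -3*d^4 - 7*d^3 - 12*d^2 - 11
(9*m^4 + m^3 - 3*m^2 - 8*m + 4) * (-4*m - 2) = -36*m^5 - 22*m^4 + 10*m^3 + 38*m^2 - 8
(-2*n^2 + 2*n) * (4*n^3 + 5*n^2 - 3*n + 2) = -8*n^5 - 2*n^4 + 16*n^3 - 10*n^2 + 4*n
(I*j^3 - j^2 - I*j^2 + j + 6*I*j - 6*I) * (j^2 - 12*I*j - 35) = I*j^5 + 11*j^4 - I*j^4 - 11*j^3 - 17*I*j^3 + 107*j^2 + 17*I*j^2 - 107*j - 210*I*j + 210*I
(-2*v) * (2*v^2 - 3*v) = -4*v^3 + 6*v^2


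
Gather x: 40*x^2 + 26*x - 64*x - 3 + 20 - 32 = 40*x^2 - 38*x - 15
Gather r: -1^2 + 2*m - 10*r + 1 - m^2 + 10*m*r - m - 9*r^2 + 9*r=-m^2 + m - 9*r^2 + r*(10*m - 1)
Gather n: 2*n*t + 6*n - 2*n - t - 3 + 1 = n*(2*t + 4) - t - 2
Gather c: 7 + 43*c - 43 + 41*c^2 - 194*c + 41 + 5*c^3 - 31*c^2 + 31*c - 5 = 5*c^3 + 10*c^2 - 120*c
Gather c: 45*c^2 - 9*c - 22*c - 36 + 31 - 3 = 45*c^2 - 31*c - 8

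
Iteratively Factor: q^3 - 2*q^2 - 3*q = (q)*(q^2 - 2*q - 3) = q*(q - 3)*(q + 1)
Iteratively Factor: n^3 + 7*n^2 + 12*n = (n + 4)*(n^2 + 3*n) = (n + 3)*(n + 4)*(n)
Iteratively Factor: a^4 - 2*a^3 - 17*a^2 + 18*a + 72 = (a - 3)*(a^3 + a^2 - 14*a - 24) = (a - 3)*(a + 3)*(a^2 - 2*a - 8) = (a - 3)*(a + 2)*(a + 3)*(a - 4)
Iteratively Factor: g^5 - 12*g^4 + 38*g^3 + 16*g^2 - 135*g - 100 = (g - 4)*(g^4 - 8*g^3 + 6*g^2 + 40*g + 25) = (g - 4)*(g + 1)*(g^3 - 9*g^2 + 15*g + 25) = (g - 4)*(g + 1)^2*(g^2 - 10*g + 25) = (g - 5)*(g - 4)*(g + 1)^2*(g - 5)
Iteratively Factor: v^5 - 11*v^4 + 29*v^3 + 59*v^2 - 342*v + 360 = (v + 3)*(v^4 - 14*v^3 + 71*v^2 - 154*v + 120) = (v - 4)*(v + 3)*(v^3 - 10*v^2 + 31*v - 30) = (v - 5)*(v - 4)*(v + 3)*(v^2 - 5*v + 6) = (v - 5)*(v - 4)*(v - 3)*(v + 3)*(v - 2)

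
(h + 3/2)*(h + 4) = h^2 + 11*h/2 + 6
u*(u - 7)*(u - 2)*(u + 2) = u^4 - 7*u^3 - 4*u^2 + 28*u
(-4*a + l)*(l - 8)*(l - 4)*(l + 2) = -4*a*l^3 + 40*a*l^2 - 32*a*l - 256*a + l^4 - 10*l^3 + 8*l^2 + 64*l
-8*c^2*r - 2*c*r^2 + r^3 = r*(-4*c + r)*(2*c + r)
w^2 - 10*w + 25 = (w - 5)^2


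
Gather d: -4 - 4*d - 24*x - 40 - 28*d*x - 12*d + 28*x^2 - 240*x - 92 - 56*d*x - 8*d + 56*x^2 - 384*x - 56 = d*(-84*x - 24) + 84*x^2 - 648*x - 192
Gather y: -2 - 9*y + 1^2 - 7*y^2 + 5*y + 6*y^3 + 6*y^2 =6*y^3 - y^2 - 4*y - 1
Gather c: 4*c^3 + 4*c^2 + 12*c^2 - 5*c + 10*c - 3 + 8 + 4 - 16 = 4*c^3 + 16*c^2 + 5*c - 7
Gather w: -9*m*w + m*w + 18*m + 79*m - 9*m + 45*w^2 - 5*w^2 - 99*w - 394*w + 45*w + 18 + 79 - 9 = 88*m + 40*w^2 + w*(-8*m - 448) + 88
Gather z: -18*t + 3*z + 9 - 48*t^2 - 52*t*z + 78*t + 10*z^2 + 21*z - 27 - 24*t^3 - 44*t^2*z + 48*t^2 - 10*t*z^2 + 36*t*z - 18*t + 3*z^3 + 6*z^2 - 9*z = -24*t^3 + 42*t + 3*z^3 + z^2*(16 - 10*t) + z*(-44*t^2 - 16*t + 15) - 18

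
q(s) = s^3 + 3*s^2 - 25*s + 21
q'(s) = 3*s^2 + 6*s - 25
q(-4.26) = 104.63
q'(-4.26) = 3.88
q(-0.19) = 25.85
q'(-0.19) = -26.03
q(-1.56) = 63.50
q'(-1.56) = -27.06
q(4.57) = 64.85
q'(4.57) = 65.07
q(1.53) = -6.65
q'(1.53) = -8.80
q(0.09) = 18.78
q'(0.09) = -24.44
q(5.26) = 118.03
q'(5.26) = 89.56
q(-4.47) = 103.38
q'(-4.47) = 8.12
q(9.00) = 768.00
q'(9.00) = 272.00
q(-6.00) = 63.00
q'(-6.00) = 47.00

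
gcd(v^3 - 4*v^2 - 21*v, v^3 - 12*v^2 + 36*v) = v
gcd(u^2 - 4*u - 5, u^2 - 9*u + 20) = u - 5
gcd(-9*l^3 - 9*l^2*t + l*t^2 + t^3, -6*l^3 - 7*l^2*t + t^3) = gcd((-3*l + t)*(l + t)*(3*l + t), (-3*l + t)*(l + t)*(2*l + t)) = -3*l^2 - 2*l*t + t^2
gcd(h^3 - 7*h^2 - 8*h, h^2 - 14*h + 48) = h - 8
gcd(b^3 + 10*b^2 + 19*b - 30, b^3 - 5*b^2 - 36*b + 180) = b + 6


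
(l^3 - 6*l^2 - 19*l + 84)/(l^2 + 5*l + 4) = (l^2 - 10*l + 21)/(l + 1)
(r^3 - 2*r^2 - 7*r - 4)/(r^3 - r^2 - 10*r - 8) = (r + 1)/(r + 2)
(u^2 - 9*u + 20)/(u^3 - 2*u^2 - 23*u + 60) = (u - 5)/(u^2 + 2*u - 15)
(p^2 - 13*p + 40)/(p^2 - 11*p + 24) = (p - 5)/(p - 3)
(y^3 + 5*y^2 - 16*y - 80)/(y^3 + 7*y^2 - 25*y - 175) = (y^2 - 16)/(y^2 + 2*y - 35)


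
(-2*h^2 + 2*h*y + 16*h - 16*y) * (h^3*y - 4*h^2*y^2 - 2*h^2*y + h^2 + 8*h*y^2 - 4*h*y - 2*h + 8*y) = -2*h^5*y + 10*h^4*y^2 + 20*h^4*y - 2*h^4 - 8*h^3*y^3 - 100*h^3*y^2 - 22*h^3*y + 20*h^3 + 80*h^2*y^3 + 152*h^2*y^2 - 100*h^2*y - 32*h^2 - 128*h*y^3 + 80*h*y^2 + 160*h*y - 128*y^2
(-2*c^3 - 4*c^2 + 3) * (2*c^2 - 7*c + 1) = -4*c^5 + 6*c^4 + 26*c^3 + 2*c^2 - 21*c + 3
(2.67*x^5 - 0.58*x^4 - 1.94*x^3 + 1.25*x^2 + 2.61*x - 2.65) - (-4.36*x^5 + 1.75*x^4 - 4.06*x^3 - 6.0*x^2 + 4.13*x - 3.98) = 7.03*x^5 - 2.33*x^4 + 2.12*x^3 + 7.25*x^2 - 1.52*x + 1.33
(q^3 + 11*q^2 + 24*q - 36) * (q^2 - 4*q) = q^5 + 7*q^4 - 20*q^3 - 132*q^2 + 144*q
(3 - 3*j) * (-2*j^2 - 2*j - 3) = 6*j^3 + 3*j - 9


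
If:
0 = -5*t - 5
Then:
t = -1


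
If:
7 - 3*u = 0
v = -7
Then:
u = 7/3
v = -7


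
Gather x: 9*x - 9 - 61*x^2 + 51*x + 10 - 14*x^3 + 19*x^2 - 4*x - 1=-14*x^3 - 42*x^2 + 56*x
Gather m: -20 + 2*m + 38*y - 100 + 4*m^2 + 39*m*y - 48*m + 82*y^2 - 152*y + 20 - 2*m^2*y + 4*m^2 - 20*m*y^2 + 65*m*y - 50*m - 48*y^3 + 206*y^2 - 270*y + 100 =m^2*(8 - 2*y) + m*(-20*y^2 + 104*y - 96) - 48*y^3 + 288*y^2 - 384*y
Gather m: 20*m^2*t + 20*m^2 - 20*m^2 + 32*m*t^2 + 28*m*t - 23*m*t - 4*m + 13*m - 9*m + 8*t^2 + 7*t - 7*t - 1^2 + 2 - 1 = 20*m^2*t + m*(32*t^2 + 5*t) + 8*t^2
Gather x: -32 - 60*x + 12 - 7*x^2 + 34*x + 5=-7*x^2 - 26*x - 15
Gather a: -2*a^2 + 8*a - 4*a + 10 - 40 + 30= -2*a^2 + 4*a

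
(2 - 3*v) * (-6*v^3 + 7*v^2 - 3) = 18*v^4 - 33*v^3 + 14*v^2 + 9*v - 6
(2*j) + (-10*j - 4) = -8*j - 4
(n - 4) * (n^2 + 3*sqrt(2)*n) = n^3 - 4*n^2 + 3*sqrt(2)*n^2 - 12*sqrt(2)*n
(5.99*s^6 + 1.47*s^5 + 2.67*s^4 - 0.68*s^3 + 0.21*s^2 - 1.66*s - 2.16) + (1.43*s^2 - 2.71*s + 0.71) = 5.99*s^6 + 1.47*s^5 + 2.67*s^4 - 0.68*s^3 + 1.64*s^2 - 4.37*s - 1.45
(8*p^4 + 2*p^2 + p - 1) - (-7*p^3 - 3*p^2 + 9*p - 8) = 8*p^4 + 7*p^3 + 5*p^2 - 8*p + 7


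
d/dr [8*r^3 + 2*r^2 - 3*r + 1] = 24*r^2 + 4*r - 3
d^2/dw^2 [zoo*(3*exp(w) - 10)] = zoo*exp(w)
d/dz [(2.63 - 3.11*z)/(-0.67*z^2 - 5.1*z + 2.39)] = (-2.0837*z^2 + 3.5242*z + 5.9801)/(0.4489*z^4 + 6.834*z^3 + 22.8074*z^2 - 24.378*z + 5.7121)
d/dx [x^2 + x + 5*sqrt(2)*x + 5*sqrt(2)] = 2*x + 1 + 5*sqrt(2)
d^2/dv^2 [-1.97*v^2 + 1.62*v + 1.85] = -3.94000000000000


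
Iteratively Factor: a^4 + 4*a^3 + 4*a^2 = (a)*(a^3 + 4*a^2 + 4*a) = a*(a + 2)*(a^2 + 2*a) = a^2*(a + 2)*(a + 2)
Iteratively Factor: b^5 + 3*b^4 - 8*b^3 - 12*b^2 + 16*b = (b - 1)*(b^4 + 4*b^3 - 4*b^2 - 16*b) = (b - 1)*(b + 2)*(b^3 + 2*b^2 - 8*b) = (b - 1)*(b + 2)*(b + 4)*(b^2 - 2*b) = b*(b - 1)*(b + 2)*(b + 4)*(b - 2)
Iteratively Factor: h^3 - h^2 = (h - 1)*(h^2) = h*(h - 1)*(h)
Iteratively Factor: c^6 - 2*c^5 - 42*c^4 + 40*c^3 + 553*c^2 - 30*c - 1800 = (c + 3)*(c^5 - 5*c^4 - 27*c^3 + 121*c^2 + 190*c - 600) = (c + 3)*(c + 4)*(c^4 - 9*c^3 + 9*c^2 + 85*c - 150) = (c + 3)^2*(c + 4)*(c^3 - 12*c^2 + 45*c - 50) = (c - 5)*(c + 3)^2*(c + 4)*(c^2 - 7*c + 10) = (c - 5)*(c - 2)*(c + 3)^2*(c + 4)*(c - 5)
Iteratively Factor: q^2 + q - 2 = (q - 1)*(q + 2)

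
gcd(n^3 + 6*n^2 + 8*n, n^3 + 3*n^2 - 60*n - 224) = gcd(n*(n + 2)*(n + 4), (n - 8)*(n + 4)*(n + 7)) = n + 4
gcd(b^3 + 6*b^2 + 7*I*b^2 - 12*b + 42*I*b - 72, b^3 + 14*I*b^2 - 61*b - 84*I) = b^2 + 7*I*b - 12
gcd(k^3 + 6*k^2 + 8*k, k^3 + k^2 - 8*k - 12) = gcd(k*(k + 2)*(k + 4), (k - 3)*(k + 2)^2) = k + 2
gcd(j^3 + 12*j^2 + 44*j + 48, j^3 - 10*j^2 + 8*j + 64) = j + 2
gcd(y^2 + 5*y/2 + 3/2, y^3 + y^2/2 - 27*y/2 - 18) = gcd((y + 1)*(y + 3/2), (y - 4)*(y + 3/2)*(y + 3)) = y + 3/2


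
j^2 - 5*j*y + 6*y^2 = (j - 3*y)*(j - 2*y)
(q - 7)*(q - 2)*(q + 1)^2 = q^4 - 7*q^3 - 3*q^2 + 19*q + 14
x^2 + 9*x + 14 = (x + 2)*(x + 7)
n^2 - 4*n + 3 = (n - 3)*(n - 1)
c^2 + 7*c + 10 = (c + 2)*(c + 5)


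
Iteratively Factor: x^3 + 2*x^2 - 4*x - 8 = (x - 2)*(x^2 + 4*x + 4) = (x - 2)*(x + 2)*(x + 2)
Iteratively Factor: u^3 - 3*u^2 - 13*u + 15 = (u - 5)*(u^2 + 2*u - 3) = (u - 5)*(u + 3)*(u - 1)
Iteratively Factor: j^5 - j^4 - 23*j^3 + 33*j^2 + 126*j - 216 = (j - 3)*(j^4 + 2*j^3 - 17*j^2 - 18*j + 72) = (j - 3)*(j + 4)*(j^3 - 2*j^2 - 9*j + 18) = (j - 3)*(j + 3)*(j + 4)*(j^2 - 5*j + 6) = (j - 3)^2*(j + 3)*(j + 4)*(j - 2)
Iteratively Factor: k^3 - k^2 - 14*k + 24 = (k - 3)*(k^2 + 2*k - 8) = (k - 3)*(k - 2)*(k + 4)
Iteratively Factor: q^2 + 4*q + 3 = (q + 3)*(q + 1)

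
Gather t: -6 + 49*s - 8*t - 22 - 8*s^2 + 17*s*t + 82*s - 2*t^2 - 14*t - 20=-8*s^2 + 131*s - 2*t^2 + t*(17*s - 22) - 48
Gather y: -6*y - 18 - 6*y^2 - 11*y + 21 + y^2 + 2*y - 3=-5*y^2 - 15*y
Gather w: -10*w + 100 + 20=120 - 10*w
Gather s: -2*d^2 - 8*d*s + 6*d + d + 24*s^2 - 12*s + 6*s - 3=-2*d^2 + 7*d + 24*s^2 + s*(-8*d - 6) - 3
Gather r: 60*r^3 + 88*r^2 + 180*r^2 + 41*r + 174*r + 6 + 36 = 60*r^3 + 268*r^2 + 215*r + 42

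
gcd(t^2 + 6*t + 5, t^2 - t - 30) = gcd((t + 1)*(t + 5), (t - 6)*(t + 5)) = t + 5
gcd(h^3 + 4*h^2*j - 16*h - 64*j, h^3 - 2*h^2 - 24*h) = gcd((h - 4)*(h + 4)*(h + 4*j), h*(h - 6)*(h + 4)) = h + 4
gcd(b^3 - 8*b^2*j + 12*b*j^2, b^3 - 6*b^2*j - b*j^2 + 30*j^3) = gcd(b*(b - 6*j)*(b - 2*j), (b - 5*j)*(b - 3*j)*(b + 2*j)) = 1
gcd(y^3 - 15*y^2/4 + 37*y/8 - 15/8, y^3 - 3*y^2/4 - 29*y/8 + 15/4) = y^2 - 11*y/4 + 15/8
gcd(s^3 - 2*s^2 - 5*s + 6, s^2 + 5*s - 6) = s - 1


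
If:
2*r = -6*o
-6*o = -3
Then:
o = 1/2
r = -3/2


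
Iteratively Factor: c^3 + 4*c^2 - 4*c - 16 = (c + 4)*(c^2 - 4) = (c + 2)*(c + 4)*(c - 2)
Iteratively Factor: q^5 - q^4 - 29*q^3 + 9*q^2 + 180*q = (q + 3)*(q^4 - 4*q^3 - 17*q^2 + 60*q) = (q + 3)*(q + 4)*(q^3 - 8*q^2 + 15*q) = (q - 5)*(q + 3)*(q + 4)*(q^2 - 3*q) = (q - 5)*(q - 3)*(q + 3)*(q + 4)*(q)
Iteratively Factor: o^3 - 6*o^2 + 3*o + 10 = (o - 5)*(o^2 - o - 2) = (o - 5)*(o + 1)*(o - 2)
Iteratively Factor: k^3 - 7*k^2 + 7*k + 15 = (k - 3)*(k^2 - 4*k - 5) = (k - 5)*(k - 3)*(k + 1)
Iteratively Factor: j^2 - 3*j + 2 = (j - 2)*(j - 1)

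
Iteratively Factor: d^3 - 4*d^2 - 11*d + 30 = (d + 3)*(d^2 - 7*d + 10) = (d - 5)*(d + 3)*(d - 2)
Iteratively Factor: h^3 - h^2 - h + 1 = (h + 1)*(h^2 - 2*h + 1) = (h - 1)*(h + 1)*(h - 1)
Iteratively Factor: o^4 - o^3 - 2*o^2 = (o)*(o^3 - o^2 - 2*o) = o*(o + 1)*(o^2 - 2*o) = o*(o - 2)*(o + 1)*(o)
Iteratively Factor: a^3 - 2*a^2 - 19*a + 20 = (a - 1)*(a^2 - a - 20) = (a - 5)*(a - 1)*(a + 4)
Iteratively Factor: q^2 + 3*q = (q)*(q + 3)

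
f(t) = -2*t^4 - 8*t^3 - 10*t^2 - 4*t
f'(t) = -8*t^3 - 24*t^2 - 20*t - 4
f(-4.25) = -202.01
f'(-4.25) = 261.62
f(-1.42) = 0.29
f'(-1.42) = -1.09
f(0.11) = -0.57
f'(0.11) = -6.50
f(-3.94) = -132.14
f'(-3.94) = 191.54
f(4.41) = -1654.71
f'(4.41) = -1245.08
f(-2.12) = -0.64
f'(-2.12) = 6.76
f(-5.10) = -531.53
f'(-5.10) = 534.97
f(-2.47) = -5.02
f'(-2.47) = 19.53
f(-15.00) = -76440.00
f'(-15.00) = 21896.00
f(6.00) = -4704.00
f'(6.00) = -2716.00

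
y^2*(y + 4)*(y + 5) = y^4 + 9*y^3 + 20*y^2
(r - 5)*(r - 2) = r^2 - 7*r + 10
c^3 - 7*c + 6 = (c - 2)*(c - 1)*(c + 3)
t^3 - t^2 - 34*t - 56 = (t - 7)*(t + 2)*(t + 4)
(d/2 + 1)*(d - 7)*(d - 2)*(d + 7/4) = d^4/2 - 21*d^3/8 - 65*d^2/8 + 21*d/2 + 49/2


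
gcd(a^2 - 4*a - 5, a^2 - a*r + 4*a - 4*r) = 1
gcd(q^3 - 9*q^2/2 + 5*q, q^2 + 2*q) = q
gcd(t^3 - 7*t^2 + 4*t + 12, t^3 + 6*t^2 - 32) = t - 2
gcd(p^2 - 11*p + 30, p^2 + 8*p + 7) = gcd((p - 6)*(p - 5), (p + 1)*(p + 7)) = 1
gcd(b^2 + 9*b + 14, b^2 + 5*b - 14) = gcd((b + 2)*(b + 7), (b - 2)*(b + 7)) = b + 7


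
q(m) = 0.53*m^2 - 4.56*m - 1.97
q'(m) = 1.06*m - 4.56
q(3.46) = -11.40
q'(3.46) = -0.89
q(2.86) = -10.68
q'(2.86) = -1.53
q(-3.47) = 20.23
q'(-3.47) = -8.24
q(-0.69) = 1.43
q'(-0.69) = -5.29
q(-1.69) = 7.25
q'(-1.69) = -6.35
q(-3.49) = 20.40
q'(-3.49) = -8.26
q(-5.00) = 34.08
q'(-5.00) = -9.86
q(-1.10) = 3.69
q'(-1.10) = -5.73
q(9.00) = -0.08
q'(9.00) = 4.98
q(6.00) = -10.25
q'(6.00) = 1.80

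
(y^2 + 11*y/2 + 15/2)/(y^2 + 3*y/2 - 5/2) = (y + 3)/(y - 1)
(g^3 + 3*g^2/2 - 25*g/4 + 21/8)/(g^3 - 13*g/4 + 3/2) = (g + 7/2)/(g + 2)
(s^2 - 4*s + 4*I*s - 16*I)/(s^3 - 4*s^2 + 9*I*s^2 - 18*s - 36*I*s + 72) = (s + 4*I)/(s^2 + 9*I*s - 18)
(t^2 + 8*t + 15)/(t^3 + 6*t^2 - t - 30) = 1/(t - 2)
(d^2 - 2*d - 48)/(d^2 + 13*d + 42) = (d - 8)/(d + 7)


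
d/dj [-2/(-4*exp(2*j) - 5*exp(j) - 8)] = (-16*exp(j) - 10)*exp(j)/(4*exp(2*j) + 5*exp(j) + 8)^2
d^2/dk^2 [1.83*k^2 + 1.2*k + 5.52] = 3.66000000000000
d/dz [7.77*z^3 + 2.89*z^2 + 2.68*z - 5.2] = 23.31*z^2 + 5.78*z + 2.68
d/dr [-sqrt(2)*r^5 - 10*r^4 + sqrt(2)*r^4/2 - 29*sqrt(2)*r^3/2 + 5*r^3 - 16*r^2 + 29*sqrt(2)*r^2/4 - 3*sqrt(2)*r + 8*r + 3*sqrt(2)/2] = -5*sqrt(2)*r^4 - 40*r^3 + 2*sqrt(2)*r^3 - 87*sqrt(2)*r^2/2 + 15*r^2 - 32*r + 29*sqrt(2)*r/2 - 3*sqrt(2) + 8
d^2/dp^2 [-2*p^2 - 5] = -4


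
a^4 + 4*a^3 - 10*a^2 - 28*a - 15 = (a - 3)*(a + 1)^2*(a + 5)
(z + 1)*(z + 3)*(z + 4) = z^3 + 8*z^2 + 19*z + 12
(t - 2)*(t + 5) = t^2 + 3*t - 10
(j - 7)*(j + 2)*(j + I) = j^3 - 5*j^2 + I*j^2 - 14*j - 5*I*j - 14*I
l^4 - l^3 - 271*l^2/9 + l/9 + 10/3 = (l - 6)*(l - 1/3)*(l + 1/3)*(l + 5)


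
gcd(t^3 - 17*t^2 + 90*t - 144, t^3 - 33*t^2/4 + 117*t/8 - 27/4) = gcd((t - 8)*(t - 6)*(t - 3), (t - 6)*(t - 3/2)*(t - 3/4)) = t - 6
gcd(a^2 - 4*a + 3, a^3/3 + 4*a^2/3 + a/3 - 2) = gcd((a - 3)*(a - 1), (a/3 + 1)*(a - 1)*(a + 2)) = a - 1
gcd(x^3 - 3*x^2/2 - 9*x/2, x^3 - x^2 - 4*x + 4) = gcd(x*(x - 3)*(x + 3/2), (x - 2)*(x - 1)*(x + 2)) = 1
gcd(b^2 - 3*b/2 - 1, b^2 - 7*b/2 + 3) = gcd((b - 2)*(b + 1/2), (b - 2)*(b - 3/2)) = b - 2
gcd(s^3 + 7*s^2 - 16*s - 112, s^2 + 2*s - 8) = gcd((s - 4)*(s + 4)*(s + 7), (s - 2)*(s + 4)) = s + 4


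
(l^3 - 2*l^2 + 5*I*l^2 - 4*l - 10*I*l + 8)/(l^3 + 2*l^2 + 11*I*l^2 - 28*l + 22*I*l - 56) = (l^2 + l*(-2 + I) - 2*I)/(l^2 + l*(2 + 7*I) + 14*I)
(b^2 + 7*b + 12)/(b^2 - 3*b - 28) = (b + 3)/(b - 7)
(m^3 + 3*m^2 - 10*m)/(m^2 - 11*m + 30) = m*(m^2 + 3*m - 10)/(m^2 - 11*m + 30)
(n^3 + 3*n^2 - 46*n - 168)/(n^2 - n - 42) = n + 4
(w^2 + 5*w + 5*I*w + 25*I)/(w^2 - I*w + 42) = (w^2 + 5*w*(1 + I) + 25*I)/(w^2 - I*w + 42)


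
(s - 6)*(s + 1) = s^2 - 5*s - 6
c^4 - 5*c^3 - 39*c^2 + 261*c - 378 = (c - 6)*(c - 3)^2*(c + 7)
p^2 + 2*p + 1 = (p + 1)^2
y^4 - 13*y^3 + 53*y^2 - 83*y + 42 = (y - 7)*(y - 3)*(y - 2)*(y - 1)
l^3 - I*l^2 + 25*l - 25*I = (l - 5*I)*(l - I)*(l + 5*I)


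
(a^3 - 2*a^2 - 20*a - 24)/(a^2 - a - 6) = (a^2 - 4*a - 12)/(a - 3)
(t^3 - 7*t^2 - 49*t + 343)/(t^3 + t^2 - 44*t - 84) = (t^2 - 49)/(t^2 + 8*t + 12)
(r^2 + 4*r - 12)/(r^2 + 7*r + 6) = (r - 2)/(r + 1)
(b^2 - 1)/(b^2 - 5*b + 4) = (b + 1)/(b - 4)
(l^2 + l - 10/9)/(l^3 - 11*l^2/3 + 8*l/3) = (9*l^2 + 9*l - 10)/(3*l*(3*l^2 - 11*l + 8))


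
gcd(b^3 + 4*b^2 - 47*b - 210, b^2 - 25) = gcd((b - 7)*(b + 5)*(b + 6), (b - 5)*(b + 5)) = b + 5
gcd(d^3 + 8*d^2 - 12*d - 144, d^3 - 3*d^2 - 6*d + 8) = d - 4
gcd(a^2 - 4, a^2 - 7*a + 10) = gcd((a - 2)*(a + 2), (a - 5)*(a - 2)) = a - 2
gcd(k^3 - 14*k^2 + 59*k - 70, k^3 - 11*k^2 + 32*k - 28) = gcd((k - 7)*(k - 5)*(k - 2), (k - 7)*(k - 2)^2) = k^2 - 9*k + 14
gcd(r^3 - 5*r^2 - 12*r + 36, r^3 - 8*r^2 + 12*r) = r^2 - 8*r + 12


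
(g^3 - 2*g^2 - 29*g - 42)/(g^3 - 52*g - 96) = (g^2 - 4*g - 21)/(g^2 - 2*g - 48)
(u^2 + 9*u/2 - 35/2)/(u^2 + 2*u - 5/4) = 2*(2*u^2 + 9*u - 35)/(4*u^2 + 8*u - 5)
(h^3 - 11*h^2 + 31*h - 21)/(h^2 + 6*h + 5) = (h^3 - 11*h^2 + 31*h - 21)/(h^2 + 6*h + 5)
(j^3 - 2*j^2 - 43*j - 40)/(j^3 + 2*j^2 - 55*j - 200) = (j + 1)/(j + 5)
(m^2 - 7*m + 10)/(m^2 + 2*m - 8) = (m - 5)/(m + 4)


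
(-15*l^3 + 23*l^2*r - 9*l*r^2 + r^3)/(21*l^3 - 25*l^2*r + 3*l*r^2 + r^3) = (-5*l + r)/(7*l + r)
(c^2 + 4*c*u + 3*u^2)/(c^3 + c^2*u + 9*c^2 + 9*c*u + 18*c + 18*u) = (c + 3*u)/(c^2 + 9*c + 18)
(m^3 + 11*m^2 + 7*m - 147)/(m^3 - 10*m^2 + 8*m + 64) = (m^3 + 11*m^2 + 7*m - 147)/(m^3 - 10*m^2 + 8*m + 64)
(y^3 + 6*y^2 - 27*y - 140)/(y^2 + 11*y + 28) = y - 5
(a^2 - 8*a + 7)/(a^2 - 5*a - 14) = (a - 1)/(a + 2)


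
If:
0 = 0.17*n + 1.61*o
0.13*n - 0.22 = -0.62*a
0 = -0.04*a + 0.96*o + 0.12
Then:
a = 0.12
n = 1.14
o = -0.12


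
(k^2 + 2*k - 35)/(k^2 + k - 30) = (k + 7)/(k + 6)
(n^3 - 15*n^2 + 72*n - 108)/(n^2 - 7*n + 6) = (n^2 - 9*n + 18)/(n - 1)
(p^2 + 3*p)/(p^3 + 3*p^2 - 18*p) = (p + 3)/(p^2 + 3*p - 18)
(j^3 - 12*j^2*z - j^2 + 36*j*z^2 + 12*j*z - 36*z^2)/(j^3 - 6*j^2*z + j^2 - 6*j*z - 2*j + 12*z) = (j - 6*z)/(j + 2)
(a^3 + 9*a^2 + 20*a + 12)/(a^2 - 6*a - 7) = (a^2 + 8*a + 12)/(a - 7)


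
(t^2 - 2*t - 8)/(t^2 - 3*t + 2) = (t^2 - 2*t - 8)/(t^2 - 3*t + 2)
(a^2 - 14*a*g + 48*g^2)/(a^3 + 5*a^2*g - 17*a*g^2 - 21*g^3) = (a^2 - 14*a*g + 48*g^2)/(a^3 + 5*a^2*g - 17*a*g^2 - 21*g^3)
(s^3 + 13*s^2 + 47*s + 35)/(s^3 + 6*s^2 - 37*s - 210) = (s + 1)/(s - 6)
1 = 1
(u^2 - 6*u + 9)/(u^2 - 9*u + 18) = (u - 3)/(u - 6)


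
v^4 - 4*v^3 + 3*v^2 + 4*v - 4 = (v - 2)^2*(v - 1)*(v + 1)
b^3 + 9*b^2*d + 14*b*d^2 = b*(b + 2*d)*(b + 7*d)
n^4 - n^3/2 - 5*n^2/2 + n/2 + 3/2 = (n - 3/2)*(n - 1)*(n + 1)^2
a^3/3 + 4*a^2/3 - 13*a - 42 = (a/3 + 1)*(a - 6)*(a + 7)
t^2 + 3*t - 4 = (t - 1)*(t + 4)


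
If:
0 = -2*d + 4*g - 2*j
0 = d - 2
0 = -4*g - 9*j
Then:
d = 2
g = 9/11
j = -4/11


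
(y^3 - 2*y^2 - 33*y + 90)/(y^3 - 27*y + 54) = (y - 5)/(y - 3)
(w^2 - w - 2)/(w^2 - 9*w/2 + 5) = 2*(w + 1)/(2*w - 5)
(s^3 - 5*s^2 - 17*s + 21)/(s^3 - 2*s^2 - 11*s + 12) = (s - 7)/(s - 4)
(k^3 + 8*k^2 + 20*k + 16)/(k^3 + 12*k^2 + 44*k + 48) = (k + 2)/(k + 6)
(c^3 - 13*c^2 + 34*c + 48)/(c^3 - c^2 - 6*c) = (-c^3 + 13*c^2 - 34*c - 48)/(c*(-c^2 + c + 6))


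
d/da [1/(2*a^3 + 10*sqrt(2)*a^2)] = (-3*a - 10*sqrt(2))/(2*a^3*(a + 5*sqrt(2))^2)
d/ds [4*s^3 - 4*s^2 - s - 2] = 12*s^2 - 8*s - 1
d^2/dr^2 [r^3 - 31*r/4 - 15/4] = 6*r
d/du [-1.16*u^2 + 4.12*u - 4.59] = 4.12 - 2.32*u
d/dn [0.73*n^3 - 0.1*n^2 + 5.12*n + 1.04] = 2.19*n^2 - 0.2*n + 5.12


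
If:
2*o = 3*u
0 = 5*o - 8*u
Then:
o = 0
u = 0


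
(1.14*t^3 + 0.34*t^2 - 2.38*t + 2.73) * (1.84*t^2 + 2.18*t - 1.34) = 2.0976*t^5 + 3.1108*t^4 - 5.1656*t^3 - 0.620800000000001*t^2 + 9.1406*t - 3.6582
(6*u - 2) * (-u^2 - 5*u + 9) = -6*u^3 - 28*u^2 + 64*u - 18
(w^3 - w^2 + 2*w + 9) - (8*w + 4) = w^3 - w^2 - 6*w + 5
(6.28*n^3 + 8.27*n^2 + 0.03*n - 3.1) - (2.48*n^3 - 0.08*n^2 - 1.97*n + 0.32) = 3.8*n^3 + 8.35*n^2 + 2.0*n - 3.42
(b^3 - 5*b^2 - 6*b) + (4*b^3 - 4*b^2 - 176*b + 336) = 5*b^3 - 9*b^2 - 182*b + 336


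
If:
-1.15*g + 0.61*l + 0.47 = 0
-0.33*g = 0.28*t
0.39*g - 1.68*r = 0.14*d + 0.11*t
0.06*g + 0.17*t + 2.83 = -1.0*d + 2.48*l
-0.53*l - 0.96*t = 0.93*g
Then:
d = -2.28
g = 0.51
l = 0.19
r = 0.35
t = -0.60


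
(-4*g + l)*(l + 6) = -4*g*l - 24*g + l^2 + 6*l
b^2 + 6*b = b*(b + 6)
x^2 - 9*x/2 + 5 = (x - 5/2)*(x - 2)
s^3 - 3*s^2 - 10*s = s*(s - 5)*(s + 2)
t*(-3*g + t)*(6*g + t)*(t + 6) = -18*g^2*t^2 - 108*g^2*t + 3*g*t^3 + 18*g*t^2 + t^4 + 6*t^3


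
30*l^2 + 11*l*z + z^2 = (5*l + z)*(6*l + z)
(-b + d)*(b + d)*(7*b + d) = -7*b^3 - b^2*d + 7*b*d^2 + d^3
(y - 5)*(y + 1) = y^2 - 4*y - 5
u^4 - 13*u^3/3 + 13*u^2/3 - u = u*(u - 3)*(u - 1)*(u - 1/3)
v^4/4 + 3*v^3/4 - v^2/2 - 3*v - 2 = (v/4 + 1/2)*(v - 2)*(v + 1)*(v + 2)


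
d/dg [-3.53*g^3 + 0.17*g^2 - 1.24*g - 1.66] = -10.59*g^2 + 0.34*g - 1.24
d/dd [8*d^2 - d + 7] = 16*d - 1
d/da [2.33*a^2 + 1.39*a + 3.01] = 4.66*a + 1.39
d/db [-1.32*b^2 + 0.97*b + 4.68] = 0.97 - 2.64*b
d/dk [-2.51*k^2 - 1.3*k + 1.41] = -5.02*k - 1.3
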